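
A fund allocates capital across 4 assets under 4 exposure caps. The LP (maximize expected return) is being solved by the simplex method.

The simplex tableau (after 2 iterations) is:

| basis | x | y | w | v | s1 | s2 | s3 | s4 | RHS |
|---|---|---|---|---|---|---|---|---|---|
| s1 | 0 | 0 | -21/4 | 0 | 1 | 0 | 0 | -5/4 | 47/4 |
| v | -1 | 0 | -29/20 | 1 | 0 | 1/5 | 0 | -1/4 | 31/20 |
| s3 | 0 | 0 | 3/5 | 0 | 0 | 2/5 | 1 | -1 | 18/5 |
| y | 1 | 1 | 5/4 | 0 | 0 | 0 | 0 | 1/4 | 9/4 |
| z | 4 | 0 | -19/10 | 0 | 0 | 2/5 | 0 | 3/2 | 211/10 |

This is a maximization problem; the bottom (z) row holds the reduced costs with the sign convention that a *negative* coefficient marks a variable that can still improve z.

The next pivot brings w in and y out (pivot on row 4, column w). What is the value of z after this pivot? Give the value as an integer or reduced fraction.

613/25

Minimum ratio for w: (9/4)/(5/4) = 9/5.
z changes by −(z-row coeff of w)·ratio = −(-19/10)·(9/5) = 171/50.
New z = 211/10 + (171/50) = 613/25.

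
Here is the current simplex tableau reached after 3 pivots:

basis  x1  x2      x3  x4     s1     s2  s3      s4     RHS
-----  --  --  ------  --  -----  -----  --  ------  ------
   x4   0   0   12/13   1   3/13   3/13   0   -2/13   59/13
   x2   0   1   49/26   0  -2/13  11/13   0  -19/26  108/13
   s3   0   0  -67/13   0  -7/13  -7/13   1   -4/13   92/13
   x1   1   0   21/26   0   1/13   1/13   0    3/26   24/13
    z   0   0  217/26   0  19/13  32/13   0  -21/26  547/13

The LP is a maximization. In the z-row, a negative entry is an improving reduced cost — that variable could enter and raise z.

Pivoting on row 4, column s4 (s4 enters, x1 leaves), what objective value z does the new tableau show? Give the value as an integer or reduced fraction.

Minimum ratio for s4: (24/13)/(3/26) = 16.
z changes by −(z-row coeff of s4)·ratio = −(-21/26)·16 = 168/13.
New z = 547/13 + (168/13) = 55.

55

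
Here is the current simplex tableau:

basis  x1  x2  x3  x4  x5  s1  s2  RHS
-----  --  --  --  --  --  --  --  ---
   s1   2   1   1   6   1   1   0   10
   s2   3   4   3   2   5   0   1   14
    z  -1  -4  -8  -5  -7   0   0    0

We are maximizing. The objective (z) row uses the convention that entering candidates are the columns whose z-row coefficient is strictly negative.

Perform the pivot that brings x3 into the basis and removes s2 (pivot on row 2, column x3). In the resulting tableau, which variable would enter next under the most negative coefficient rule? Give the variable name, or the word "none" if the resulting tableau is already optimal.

Pivot element 3. New z-row = old z-row − (-8)·(row 2/3).
Updated z-row coefficients: x1: 7, x2: 20/3, x3: 0, x4: 1/3, x5: 19/3, s1: 0, s2: 8/3.
No coefficient is strictly negative; the tableau after this pivot is optimal.

none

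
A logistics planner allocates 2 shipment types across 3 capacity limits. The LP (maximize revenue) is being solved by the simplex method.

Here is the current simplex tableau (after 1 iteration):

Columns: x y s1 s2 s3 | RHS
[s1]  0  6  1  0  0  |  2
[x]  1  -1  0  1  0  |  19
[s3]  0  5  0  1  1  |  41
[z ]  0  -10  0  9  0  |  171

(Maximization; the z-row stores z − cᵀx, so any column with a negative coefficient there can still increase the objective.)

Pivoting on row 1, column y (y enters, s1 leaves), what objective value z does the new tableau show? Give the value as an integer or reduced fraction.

523/3

Minimum ratio for y: 2/6 = 1/3.
z changes by −(z-row coeff of y)·ratio = −(-10)·(1/3) = 10/3.
New z = 171 + (10/3) = 523/3.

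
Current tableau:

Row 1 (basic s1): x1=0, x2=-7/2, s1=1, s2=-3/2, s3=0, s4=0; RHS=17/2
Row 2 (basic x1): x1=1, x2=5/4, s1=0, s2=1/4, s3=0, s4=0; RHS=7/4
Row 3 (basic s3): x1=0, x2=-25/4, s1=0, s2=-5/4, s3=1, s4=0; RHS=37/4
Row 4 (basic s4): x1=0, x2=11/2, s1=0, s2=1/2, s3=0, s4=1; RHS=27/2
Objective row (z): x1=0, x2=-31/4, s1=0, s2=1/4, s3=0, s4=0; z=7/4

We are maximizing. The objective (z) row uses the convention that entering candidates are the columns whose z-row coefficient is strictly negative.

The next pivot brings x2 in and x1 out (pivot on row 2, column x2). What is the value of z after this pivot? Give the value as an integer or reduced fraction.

Minimum ratio for x2: (7/4)/(5/4) = 7/5.
z changes by −(z-row coeff of x2)·ratio = −(-31/4)·(7/5) = 217/20.
New z = 7/4 + (217/20) = 63/5.

63/5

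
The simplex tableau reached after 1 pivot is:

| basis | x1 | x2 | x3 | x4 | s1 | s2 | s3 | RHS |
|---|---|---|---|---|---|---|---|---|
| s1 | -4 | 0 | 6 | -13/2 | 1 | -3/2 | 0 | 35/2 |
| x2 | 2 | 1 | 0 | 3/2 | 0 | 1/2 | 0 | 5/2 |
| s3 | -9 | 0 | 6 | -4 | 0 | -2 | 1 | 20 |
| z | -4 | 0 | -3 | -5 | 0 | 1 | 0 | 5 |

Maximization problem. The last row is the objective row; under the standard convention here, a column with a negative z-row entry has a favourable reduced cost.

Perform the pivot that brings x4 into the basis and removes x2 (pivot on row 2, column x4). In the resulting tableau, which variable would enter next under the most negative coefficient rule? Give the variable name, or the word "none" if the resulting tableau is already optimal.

x3

Pivot element 3/2. New z-row = old z-row − (-5)·(row 2/(3/2)).
Updated z-row coefficients: x1: 8/3, x2: 10/3, x3: -3, x4: 0, s1: 0, s2: 8/3, s3: 0.
The most negative is -3 in column x3, so x3 would enter next.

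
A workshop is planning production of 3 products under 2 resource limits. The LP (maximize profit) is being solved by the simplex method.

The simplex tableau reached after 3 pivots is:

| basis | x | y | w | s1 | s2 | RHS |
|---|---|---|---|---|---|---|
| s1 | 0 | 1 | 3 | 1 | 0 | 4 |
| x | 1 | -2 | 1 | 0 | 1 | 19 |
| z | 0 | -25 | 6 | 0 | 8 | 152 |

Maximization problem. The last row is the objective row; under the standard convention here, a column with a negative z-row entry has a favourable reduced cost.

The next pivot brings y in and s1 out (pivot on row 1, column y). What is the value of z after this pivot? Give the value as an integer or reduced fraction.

252

Minimum ratio for y: 4/1 = 4.
z changes by −(z-row coeff of y)·ratio = −(-25)·4 = 100.
New z = 152 + 100 = 252.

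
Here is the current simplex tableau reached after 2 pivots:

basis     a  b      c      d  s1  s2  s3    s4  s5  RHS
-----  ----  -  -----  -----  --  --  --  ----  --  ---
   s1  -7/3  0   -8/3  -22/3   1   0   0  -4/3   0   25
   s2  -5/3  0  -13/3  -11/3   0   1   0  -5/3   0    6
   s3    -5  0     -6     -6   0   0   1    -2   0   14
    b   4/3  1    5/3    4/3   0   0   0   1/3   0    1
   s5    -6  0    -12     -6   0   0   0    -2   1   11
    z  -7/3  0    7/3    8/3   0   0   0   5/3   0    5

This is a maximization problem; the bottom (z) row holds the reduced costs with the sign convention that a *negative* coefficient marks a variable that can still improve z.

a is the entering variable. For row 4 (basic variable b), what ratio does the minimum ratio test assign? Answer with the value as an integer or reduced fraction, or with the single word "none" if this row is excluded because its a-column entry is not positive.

Ratio = RHS / (a entry) = 1 / (4/3) = 3/4.

3/4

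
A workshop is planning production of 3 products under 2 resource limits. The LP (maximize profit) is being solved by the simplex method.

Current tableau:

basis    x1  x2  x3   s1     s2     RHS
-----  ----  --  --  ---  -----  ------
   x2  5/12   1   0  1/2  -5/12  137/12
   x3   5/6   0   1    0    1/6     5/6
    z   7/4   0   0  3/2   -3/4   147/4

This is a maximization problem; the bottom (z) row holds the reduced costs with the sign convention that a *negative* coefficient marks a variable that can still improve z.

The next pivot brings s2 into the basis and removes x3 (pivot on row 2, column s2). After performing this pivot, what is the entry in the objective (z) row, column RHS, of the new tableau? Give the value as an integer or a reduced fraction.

Pivot element is row 2, column s2: 1/6.
Normalize row 2: new (row 2, RHS) = (5/6)/(1/6) = 5.
z-row ← z-row − (-3/4)·(new row 2): 147/4 − (-3/4)·5 = 81/2.

81/2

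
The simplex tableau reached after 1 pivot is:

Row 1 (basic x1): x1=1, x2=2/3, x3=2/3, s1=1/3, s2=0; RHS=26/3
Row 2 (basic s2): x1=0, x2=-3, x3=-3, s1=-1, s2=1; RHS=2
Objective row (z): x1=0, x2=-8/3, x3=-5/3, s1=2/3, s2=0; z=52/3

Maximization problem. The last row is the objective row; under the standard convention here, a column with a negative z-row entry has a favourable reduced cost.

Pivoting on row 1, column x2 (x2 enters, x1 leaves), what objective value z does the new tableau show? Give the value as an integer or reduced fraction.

Minimum ratio for x2: (26/3)/(2/3) = 13.
z changes by −(z-row coeff of x2)·ratio = −(-8/3)·13 = 104/3.
New z = 52/3 + (104/3) = 52.

52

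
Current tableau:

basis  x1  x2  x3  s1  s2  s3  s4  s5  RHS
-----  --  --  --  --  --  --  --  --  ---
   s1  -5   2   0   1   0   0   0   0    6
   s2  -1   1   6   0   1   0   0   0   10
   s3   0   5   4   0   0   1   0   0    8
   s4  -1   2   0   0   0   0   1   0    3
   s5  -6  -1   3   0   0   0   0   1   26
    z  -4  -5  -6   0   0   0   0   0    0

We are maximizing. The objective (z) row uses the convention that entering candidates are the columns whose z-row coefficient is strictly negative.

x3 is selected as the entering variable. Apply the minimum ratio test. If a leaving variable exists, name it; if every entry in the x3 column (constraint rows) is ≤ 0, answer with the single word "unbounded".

Ratios: row 1 (s1): entry 0 ≤ 0, skip; row 2 (s2): 10/6 = 5/3; row 3 (s3): 8/4 = 2; row 4 (s4): entry 0 ≤ 0, skip; row 5 (s5): 26/3 = 26/3.
Minimum ratio is in the s2 row, so s2 leaves.

s2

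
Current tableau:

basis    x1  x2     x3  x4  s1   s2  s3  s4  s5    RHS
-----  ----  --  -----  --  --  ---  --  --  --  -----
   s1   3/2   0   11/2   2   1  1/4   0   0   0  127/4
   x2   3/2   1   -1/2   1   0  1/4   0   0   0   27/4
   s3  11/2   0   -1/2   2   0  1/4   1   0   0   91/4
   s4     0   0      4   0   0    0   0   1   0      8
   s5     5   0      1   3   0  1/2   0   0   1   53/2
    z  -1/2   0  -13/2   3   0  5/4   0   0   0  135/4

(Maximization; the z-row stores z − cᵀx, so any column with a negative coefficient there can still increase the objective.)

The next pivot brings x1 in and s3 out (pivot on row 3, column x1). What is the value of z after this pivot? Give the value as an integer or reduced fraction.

Minimum ratio for x1: (91/4)/(11/2) = 91/22.
z changes by −(z-row coeff of x1)·ratio = −(-1/2)·(91/22) = 91/44.
New z = 135/4 + (91/44) = 394/11.

394/11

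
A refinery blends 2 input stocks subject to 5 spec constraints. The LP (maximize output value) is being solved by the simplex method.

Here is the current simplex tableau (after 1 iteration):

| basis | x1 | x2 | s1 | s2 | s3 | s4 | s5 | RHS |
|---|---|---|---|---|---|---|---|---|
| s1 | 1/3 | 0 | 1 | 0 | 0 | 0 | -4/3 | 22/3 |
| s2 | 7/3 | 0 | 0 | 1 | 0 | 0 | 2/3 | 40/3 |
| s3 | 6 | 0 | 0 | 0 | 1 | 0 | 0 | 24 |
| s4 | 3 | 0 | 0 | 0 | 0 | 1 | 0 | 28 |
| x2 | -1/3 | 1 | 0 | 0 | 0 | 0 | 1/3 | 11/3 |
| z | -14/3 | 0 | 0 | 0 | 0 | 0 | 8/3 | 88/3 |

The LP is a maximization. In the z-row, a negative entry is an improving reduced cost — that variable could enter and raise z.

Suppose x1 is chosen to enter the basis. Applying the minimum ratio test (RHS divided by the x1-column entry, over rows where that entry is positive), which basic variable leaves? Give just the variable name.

Ratios: row 1 (s1): (22/3)/(1/3) = 22; row 2 (s2): (40/3)/(7/3) = 40/7; row 3 (s3): 24/6 = 4; row 4 (s4): 28/3 = 28/3; row 5 (x2): entry -1/3 ≤ 0, skip.
Minimum ratio 4 is in the s3 row, so s3 leaves.

s3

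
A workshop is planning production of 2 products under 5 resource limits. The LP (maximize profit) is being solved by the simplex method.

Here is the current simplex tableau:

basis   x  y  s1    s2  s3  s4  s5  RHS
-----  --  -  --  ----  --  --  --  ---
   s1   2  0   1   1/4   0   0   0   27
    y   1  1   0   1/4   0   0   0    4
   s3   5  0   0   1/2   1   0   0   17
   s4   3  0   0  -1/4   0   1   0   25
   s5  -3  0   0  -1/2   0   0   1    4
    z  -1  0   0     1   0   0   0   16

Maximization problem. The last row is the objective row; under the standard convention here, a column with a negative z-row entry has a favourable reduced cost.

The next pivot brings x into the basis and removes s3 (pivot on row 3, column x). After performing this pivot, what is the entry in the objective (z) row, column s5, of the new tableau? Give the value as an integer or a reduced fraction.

Pivot element is row 3, column x: 5.
Normalize row 3: new (row 3, s5) = 0/5 = 0.
z-row ← z-row − (-1)·(new row 3): 0 − (-1)·0 = 0.

0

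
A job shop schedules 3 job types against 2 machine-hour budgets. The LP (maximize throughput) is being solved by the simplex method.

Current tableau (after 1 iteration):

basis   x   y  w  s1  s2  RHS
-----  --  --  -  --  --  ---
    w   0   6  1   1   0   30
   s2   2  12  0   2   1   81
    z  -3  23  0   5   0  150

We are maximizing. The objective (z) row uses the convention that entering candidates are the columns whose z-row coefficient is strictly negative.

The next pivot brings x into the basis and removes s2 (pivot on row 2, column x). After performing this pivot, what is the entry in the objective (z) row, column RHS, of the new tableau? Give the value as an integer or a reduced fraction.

Pivot element is row 2, column x: 2.
Normalize row 2: new (row 2, RHS) = 81/2 = 81/2.
z-row ← z-row − (-3)·(new row 2): 150 − (-3)·(81/2) = 543/2.

543/2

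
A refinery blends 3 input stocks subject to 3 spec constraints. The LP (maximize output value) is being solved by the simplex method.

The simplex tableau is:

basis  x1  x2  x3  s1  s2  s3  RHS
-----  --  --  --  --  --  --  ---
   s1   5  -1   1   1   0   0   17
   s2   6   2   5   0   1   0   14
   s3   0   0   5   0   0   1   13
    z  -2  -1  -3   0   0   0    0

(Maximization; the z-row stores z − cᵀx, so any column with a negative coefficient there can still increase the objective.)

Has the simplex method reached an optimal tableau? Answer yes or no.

no

Column x1 has objective-row coefficient -2, which is negative; an improving pivot exists, so not yet optimal.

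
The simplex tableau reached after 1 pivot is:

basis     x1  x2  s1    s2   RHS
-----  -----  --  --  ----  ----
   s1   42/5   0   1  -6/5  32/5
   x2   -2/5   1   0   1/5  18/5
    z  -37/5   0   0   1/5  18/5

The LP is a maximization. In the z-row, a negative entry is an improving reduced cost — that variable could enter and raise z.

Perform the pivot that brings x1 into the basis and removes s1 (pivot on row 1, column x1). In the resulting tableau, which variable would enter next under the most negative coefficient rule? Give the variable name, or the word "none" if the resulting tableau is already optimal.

Pivot element 42/5. New z-row = old z-row − (-37/5)·(row 1/(42/5)).
Updated z-row coefficients: x1: 0, x2: 0, s1: 37/42, s2: -6/7.
The most negative is -6/7 in column s2, so s2 would enter next.

s2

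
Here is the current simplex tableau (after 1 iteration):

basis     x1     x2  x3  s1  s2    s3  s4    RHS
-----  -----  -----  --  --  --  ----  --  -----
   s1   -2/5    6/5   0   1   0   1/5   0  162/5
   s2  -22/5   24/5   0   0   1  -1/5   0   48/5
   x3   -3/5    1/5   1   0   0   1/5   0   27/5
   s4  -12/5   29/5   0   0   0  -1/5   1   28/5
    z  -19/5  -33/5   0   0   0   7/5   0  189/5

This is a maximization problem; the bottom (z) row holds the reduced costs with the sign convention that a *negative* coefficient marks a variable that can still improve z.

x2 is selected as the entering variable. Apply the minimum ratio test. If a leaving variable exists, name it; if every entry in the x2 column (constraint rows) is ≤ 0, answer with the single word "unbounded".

s4

Ratios: row 1 (s1): (162/5)/(6/5) = 27; row 2 (s2): (48/5)/(24/5) = 2; row 3 (x3): (27/5)/(1/5) = 27; row 4 (s4): (28/5)/(29/5) = 28/29.
Minimum ratio is in the s4 row, so s4 leaves.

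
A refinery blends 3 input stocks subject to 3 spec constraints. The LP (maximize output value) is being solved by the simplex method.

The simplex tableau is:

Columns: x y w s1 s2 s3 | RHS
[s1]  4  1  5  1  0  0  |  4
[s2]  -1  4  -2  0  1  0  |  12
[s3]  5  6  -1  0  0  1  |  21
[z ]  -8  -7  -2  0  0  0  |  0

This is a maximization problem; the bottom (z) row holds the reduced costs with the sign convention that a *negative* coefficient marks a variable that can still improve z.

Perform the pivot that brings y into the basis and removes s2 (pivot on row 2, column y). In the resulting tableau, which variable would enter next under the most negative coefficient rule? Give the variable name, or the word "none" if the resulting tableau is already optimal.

x

Pivot element 4. New z-row = old z-row − (-7)·(row 2/4).
Updated z-row coefficients: x: -39/4, y: 0, w: -11/2, s1: 0, s2: 7/4, s3: 0.
The most negative is -39/4 in column x, so x would enter next.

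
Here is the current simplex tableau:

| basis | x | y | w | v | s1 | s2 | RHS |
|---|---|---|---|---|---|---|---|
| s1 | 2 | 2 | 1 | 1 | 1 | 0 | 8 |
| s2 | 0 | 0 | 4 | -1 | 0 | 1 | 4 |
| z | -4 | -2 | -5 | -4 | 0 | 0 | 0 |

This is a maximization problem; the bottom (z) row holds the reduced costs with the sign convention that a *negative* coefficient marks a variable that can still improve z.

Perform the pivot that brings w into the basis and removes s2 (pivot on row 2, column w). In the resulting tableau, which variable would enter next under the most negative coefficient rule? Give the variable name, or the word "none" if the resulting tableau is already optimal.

v

Pivot element 4. New z-row = old z-row − (-5)·(row 2/4).
Updated z-row coefficients: x: -4, y: -2, w: 0, v: -21/4, s1: 0, s2: 5/4.
The most negative is -21/4 in column v, so v would enter next.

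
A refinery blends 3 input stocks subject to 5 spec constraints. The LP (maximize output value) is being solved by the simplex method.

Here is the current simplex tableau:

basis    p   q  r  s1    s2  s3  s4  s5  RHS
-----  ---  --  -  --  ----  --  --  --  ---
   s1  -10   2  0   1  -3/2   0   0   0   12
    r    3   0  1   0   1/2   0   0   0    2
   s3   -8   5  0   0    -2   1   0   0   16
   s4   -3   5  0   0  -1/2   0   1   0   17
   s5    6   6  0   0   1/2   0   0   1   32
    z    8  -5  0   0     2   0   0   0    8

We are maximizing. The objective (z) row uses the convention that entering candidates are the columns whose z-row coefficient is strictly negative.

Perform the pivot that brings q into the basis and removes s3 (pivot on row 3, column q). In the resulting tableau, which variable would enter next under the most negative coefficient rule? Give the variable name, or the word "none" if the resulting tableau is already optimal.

Pivot element 5. New z-row = old z-row − (-5)·(row 3/5).
Updated z-row coefficients: p: 0, q: 0, r: 0, s1: 0, s2: 0, s3: 1, s4: 0, s5: 0.
No coefficient is strictly negative; the tableau after this pivot is optimal.

none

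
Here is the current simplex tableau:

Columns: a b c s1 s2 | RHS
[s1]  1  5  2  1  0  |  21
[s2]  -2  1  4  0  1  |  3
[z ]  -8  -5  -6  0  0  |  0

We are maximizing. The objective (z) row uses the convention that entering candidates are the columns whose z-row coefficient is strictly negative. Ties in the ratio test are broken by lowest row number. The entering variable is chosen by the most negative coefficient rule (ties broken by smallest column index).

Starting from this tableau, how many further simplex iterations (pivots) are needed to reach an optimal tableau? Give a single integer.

1

pivot: a in, s1 out → z = 168
No improving column remains; optimal.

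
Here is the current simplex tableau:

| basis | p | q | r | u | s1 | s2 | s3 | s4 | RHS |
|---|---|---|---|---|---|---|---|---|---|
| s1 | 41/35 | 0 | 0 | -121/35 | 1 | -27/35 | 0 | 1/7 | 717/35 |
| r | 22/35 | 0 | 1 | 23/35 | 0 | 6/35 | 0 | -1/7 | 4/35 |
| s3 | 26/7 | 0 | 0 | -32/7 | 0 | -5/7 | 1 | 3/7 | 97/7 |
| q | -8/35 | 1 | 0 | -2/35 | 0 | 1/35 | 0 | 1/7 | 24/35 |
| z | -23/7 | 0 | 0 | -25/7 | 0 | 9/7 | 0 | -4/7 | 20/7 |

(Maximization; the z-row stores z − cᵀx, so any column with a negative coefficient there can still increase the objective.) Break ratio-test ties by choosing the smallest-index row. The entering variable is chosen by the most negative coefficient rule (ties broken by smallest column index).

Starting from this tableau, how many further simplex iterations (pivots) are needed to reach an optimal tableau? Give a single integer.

3

pivot: u in, r out → z = 80/23
pivot: s4 in, q out → z = 32/3
pivot: p in, u out → z = 14
No improving column remains; optimal.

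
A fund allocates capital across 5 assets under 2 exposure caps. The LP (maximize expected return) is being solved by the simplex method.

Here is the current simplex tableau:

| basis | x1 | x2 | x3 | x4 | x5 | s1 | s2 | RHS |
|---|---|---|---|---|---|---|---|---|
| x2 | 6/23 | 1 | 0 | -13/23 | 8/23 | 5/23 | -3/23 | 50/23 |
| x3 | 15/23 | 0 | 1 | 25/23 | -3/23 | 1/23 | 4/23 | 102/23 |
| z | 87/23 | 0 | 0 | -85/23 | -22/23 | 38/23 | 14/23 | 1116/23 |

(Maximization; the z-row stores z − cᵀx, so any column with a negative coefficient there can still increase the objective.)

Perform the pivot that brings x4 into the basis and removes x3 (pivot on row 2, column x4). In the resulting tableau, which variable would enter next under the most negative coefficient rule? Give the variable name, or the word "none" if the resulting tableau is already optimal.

Pivot element 25/23. New z-row = old z-row − (-85/23)·(row 2/(25/23)).
Updated z-row coefficients: x1: 6, x2: 0, x3: 17/5, x4: 0, x5: -7/5, s1: 9/5, s2: 6/5.
The most negative is -7/5 in column x5, so x5 would enter next.

x5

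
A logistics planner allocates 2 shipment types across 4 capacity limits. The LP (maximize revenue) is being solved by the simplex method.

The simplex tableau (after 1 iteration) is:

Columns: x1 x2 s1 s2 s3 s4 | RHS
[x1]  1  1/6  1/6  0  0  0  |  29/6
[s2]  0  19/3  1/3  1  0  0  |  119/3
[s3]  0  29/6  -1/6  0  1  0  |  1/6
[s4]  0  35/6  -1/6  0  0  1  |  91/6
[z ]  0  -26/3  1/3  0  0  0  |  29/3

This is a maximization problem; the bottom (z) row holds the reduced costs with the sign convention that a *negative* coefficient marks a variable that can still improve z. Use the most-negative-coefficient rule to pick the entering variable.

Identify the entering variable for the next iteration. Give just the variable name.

Objective-row coefficients: x1: 0, x2: -26/3, s1: 1/3, s2: 0, s3: 0, s4: 0.
The most negative is -26/3 in column x2, so x2 enters.

x2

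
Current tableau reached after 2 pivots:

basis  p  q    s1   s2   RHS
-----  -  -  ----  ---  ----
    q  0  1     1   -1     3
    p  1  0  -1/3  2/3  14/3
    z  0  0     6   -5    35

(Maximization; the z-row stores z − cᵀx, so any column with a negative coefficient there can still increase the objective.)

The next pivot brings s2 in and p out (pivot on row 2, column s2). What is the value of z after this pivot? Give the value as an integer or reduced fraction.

70

Minimum ratio for s2: (14/3)/(2/3) = 7.
z changes by −(z-row coeff of s2)·ratio = −(-5)·7 = 35.
New z = 35 + 35 = 70.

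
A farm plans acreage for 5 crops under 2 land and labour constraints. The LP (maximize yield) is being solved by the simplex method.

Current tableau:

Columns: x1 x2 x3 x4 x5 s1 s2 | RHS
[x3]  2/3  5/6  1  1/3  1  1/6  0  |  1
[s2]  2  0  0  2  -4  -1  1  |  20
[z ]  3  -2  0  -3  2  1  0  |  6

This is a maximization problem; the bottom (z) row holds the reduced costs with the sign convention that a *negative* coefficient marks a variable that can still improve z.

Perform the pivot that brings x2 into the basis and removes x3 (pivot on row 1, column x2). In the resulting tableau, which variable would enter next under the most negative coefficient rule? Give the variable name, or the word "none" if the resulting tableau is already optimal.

Pivot element 5/6. New z-row = old z-row − (-2)·(row 1/(5/6)).
Updated z-row coefficients: x1: 23/5, x2: 0, x3: 12/5, x4: -11/5, x5: 22/5, s1: 7/5, s2: 0.
The most negative is -11/5 in column x4, so x4 would enter next.

x4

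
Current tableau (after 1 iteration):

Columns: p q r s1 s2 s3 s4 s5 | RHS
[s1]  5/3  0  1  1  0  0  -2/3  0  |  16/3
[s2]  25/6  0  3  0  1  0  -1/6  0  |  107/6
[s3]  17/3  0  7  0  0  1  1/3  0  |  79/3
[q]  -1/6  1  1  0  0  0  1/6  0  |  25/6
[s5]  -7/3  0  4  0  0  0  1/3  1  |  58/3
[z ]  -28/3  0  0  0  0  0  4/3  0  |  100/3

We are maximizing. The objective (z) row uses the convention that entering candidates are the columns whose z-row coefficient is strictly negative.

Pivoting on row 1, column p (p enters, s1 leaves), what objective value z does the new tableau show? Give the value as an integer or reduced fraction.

Minimum ratio for p: (16/3)/(5/3) = 16/5.
z changes by −(z-row coeff of p)·ratio = −(-28/3)·(16/5) = 448/15.
New z = 100/3 + (448/15) = 316/5.

316/5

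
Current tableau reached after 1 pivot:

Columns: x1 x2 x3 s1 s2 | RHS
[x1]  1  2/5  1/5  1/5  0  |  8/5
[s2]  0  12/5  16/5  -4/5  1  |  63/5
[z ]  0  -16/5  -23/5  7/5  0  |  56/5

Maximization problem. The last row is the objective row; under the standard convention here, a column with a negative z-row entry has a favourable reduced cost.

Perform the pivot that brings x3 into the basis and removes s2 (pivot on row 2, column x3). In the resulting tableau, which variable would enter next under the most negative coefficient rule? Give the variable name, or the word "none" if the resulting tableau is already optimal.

none

Pivot element 16/5. New z-row = old z-row − (-23/5)·(row 2/(16/5)).
Updated z-row coefficients: x1: 0, x2: 1/4, x3: 0, s1: 1/4, s2: 23/16.
No coefficient is strictly negative; the tableau after this pivot is optimal.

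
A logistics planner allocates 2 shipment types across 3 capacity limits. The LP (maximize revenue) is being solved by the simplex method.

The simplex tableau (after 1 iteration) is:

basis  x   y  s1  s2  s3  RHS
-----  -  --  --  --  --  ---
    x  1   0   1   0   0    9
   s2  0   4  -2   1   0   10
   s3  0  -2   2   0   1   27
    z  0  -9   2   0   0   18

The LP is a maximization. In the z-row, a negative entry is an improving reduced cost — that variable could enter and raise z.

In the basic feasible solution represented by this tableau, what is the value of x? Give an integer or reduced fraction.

9

x is basic (row 1); its value is the RHS of that row: 9.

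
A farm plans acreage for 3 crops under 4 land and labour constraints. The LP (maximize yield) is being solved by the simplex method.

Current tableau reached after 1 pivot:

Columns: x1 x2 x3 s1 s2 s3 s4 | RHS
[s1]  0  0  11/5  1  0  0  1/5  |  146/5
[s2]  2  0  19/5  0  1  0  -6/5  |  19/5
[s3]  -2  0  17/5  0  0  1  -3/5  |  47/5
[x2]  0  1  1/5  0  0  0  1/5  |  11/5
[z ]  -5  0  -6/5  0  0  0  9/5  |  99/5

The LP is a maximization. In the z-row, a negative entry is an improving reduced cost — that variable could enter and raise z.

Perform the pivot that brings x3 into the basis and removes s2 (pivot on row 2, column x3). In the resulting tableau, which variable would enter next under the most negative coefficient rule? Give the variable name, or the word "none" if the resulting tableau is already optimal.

Pivot element 19/5. New z-row = old z-row − (-6/5)·(row 2/(19/5)).
Updated z-row coefficients: x1: -83/19, x2: 0, x3: 0, s1: 0, s2: 6/19, s3: 0, s4: 27/19.
The most negative is -83/19 in column x1, so x1 would enter next.

x1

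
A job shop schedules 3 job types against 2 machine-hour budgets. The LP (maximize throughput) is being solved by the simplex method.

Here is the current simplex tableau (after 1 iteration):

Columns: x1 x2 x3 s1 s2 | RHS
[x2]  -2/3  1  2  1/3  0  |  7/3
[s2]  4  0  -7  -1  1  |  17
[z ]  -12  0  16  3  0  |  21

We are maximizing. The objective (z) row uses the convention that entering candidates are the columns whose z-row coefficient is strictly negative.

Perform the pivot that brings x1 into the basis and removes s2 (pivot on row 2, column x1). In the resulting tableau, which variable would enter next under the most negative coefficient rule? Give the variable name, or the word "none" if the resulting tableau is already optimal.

Pivot element 4. New z-row = old z-row − (-12)·(row 2/4).
Updated z-row coefficients: x1: 0, x2: 0, x3: -5, s1: 0, s2: 3.
The most negative is -5 in column x3, so x3 would enter next.

x3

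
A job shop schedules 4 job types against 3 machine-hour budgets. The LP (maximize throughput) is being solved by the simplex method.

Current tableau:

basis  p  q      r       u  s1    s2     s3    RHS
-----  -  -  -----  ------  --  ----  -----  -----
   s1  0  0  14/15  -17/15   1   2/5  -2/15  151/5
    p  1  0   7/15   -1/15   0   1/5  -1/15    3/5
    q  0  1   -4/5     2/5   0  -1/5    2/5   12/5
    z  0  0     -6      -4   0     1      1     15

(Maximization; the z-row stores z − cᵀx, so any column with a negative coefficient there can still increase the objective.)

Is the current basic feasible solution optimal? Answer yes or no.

no

Column r has objective-row coefficient -6, which is negative; an improving pivot exists, so not yet optimal.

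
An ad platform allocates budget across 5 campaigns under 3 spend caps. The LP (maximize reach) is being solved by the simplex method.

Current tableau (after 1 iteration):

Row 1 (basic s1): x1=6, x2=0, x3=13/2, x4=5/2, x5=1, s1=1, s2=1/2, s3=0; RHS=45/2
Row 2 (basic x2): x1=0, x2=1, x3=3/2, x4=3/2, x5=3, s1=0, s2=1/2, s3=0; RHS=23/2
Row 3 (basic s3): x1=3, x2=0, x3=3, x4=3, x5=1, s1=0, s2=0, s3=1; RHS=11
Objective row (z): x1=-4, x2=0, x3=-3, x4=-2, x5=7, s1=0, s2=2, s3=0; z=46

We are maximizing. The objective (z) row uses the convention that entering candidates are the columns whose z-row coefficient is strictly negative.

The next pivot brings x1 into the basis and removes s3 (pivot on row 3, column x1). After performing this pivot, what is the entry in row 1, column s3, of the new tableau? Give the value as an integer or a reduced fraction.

-2

Pivot element is row 3, column x1: 3.
Normalize row 3: new (row 3, s3) = 1/3 = 1/3.
row 1 ← row 1 − 6·(new row 3): 0 − 6·(1/3) = -2.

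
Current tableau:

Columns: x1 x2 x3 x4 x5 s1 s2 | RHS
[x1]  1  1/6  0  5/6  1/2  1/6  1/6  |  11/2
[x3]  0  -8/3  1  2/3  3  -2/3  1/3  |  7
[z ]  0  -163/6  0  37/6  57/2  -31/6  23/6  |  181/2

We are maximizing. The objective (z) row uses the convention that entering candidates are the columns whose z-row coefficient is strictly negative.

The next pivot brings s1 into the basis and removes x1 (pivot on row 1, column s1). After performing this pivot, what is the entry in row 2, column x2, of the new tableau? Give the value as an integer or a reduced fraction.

-2

Pivot element is row 1, column s1: 1/6.
Normalize row 1: new (row 1, x2) = (1/6)/(1/6) = 1.
row 2 ← row 2 − (-2/3)·(new row 1): -8/3 − (-2/3)·1 = -2.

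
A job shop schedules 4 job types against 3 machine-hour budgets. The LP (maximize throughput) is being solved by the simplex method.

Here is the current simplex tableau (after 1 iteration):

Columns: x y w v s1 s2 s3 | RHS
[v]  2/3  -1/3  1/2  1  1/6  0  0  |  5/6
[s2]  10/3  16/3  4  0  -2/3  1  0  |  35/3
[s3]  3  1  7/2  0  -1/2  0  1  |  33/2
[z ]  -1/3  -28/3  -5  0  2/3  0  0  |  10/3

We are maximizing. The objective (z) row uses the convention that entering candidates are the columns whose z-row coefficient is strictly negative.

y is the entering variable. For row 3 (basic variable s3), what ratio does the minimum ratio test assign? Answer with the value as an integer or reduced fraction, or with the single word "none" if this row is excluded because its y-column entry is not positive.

33/2

Ratio = RHS / (y entry) = (33/2) / 1 = 33/2.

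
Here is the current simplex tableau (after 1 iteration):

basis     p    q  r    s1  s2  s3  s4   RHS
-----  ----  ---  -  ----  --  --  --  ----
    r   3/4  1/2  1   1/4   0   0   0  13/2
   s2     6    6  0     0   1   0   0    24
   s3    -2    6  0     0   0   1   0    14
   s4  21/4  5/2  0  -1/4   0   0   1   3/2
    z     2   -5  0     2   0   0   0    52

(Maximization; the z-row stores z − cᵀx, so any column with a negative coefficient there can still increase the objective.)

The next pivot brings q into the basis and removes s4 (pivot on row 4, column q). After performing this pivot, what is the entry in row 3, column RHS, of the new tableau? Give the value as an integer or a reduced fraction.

52/5

Pivot element is row 4, column q: 5/2.
Normalize row 4: new (row 4, RHS) = (3/2)/(5/2) = 3/5.
row 3 ← row 3 − 6·(new row 4): 14 − 6·(3/5) = 52/5.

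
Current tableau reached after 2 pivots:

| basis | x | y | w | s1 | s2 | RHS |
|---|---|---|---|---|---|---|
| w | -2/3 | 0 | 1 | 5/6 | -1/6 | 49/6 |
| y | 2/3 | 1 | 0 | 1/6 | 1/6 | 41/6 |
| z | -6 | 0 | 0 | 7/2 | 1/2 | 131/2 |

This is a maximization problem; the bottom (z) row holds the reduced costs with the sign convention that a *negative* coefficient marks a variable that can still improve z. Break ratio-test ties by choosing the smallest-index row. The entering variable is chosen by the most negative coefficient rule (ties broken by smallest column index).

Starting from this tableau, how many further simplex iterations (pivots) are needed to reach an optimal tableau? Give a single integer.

pivot: x in, y out → z = 127
No improving column remains; optimal.

1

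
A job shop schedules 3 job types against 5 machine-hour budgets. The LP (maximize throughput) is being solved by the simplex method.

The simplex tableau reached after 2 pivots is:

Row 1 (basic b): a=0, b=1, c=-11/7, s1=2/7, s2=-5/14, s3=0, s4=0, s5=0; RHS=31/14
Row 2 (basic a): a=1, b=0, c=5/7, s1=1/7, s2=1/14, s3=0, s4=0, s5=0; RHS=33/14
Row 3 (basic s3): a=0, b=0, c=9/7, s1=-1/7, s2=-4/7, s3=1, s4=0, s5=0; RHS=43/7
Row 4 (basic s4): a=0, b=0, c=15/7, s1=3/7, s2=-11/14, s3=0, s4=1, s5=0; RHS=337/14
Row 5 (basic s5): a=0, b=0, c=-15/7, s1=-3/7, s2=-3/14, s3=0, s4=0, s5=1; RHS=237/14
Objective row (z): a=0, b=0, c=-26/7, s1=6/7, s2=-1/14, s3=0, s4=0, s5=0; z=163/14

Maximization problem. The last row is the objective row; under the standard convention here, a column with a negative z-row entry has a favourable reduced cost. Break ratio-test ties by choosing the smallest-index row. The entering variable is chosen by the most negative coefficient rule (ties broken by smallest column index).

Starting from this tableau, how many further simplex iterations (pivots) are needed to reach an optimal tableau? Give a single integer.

pivot: c in, a out → z = 239/10
No improving column remains; optimal.

1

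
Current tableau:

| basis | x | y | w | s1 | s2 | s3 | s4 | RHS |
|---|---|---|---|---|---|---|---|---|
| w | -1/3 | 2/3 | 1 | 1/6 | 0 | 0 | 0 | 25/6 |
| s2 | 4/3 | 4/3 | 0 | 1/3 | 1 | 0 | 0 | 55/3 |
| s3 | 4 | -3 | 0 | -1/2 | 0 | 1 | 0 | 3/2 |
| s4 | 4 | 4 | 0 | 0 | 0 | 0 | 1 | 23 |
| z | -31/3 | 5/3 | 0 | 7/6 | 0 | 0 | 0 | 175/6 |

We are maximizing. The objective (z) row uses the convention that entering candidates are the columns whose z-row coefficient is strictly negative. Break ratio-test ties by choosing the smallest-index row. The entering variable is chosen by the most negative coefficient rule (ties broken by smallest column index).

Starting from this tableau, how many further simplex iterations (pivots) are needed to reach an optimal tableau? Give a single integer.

2

pivot: x in, s3 out → z = 793/24
pivot: y in, s4 out → z = 4345/84
No improving column remains; optimal.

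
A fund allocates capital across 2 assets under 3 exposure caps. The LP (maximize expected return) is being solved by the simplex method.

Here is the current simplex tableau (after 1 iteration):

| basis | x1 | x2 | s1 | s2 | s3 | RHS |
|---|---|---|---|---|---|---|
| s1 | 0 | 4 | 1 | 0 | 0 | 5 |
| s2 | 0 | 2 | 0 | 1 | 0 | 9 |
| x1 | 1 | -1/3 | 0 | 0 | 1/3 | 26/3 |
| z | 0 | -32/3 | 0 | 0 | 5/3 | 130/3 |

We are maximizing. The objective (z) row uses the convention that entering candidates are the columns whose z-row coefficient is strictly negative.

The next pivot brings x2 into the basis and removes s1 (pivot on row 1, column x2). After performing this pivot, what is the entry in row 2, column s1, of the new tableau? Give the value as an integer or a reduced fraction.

-1/2

Pivot element is row 1, column x2: 4.
Normalize row 1: new (row 1, s1) = 1/4 = 1/4.
row 2 ← row 2 − 2·(new row 1): 0 − 2·(1/4) = -1/2.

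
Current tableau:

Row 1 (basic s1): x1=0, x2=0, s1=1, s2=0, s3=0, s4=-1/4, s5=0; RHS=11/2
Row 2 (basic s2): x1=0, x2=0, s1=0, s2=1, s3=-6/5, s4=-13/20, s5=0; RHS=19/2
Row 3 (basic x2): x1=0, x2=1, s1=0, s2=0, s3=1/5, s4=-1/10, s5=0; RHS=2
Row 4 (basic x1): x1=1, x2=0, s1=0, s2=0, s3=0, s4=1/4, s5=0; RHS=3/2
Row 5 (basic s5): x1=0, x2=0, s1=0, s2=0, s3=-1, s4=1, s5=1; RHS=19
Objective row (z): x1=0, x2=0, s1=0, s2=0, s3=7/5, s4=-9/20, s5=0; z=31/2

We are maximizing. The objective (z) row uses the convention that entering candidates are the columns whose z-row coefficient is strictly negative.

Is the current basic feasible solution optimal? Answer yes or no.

Column s4 has objective-row coefficient -9/20, which is negative; an improving pivot exists, so not yet optimal.

no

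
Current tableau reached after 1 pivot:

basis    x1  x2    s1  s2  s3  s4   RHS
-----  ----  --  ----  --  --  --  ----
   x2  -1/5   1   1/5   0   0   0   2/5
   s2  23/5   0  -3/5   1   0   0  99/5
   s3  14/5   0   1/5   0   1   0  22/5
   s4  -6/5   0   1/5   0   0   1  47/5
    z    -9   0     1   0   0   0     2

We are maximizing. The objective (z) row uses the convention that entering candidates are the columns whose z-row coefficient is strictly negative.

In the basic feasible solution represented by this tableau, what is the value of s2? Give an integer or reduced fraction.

s2 is basic (row 2); its value is the RHS of that row: 99/5.

99/5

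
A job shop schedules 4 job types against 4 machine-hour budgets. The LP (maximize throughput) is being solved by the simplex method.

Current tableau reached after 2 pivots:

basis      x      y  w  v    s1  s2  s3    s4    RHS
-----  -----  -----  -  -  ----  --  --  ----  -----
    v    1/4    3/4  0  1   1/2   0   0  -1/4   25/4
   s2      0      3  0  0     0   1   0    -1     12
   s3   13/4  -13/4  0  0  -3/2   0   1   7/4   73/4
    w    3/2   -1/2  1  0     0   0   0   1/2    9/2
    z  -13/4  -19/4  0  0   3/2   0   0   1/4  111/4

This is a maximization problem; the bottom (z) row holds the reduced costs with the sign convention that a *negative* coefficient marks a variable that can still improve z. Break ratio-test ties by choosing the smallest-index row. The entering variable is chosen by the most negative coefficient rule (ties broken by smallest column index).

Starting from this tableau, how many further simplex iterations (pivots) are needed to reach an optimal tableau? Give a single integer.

3

pivot: y in, s2 out → z = 187/4
pivot: x in, w out → z = 365/6
pivot: s4 in, x out → z = 291/4
No improving column remains; optimal.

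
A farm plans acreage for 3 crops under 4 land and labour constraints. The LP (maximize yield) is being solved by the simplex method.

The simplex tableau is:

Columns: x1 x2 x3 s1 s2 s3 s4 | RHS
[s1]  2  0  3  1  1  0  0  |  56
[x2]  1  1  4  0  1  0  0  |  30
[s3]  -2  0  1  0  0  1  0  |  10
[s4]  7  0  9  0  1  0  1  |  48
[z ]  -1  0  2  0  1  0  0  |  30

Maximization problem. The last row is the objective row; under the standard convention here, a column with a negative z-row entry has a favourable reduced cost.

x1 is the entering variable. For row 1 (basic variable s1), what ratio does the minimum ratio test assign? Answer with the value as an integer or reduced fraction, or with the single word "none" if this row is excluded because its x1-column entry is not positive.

28

Ratio = RHS / (x1 entry) = 56 / 2 = 28.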